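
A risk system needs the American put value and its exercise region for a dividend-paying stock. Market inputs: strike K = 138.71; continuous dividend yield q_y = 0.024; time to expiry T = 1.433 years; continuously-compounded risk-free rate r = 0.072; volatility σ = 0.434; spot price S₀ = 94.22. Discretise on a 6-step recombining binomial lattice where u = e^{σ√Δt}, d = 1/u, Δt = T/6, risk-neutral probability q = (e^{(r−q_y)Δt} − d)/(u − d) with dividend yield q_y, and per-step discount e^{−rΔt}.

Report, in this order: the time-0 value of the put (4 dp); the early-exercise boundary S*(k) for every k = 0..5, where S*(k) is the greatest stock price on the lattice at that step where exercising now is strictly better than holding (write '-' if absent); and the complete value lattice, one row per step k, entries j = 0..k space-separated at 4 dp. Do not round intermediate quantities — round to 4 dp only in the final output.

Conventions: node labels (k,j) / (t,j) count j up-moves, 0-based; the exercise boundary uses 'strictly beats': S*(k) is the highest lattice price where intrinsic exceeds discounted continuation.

price = 47.1155
boundary = - 76.2132 61.6477 76.2132 94.2200 76.2132
tree:
47.1155
62.4968 31.7805
77.0623 45.6033 17.6132
88.8441 62.4968 28.5360 6.1438
98.3742 77.0623 44.4900 11.8863 0.0000
106.0830 88.8441 62.4968 22.9961 0.0000 0.0000
112.3185 98.3742 77.0623 44.4900 0.0000 0.0000 0.0000

params: Δt=0.23883 u=1.23627 d=0.80889 q=0.47415 e^(-rΔt)=0.98295
t_6 payoffs: 112.3185 98.3742 77.0623 44.4900 0.0000 0.0000 0.0000
t_5: node(5,0) S=32.6270 payoff=106.0830 vs cont=103.9046 → 106.0830 [stop]  node(5,1) S=49.8659 payoff=88.8441 vs cont=86.7642 → 88.8441 [stop]  node(5,2) S=76.2132 payoff=62.4968 vs cont=60.5676 → 62.4968 [stop]  node(5,3) S=116.4813 payoff=22.2287 vs cont=22.9961 → 22.9961 [wait]  node(5,4) S=178.0256 payoff=0.0000 vs cont=0.0000 → 0.0000 [wait]  node(5,5) S=272.0876 payoff=0.0000 vs cont=0.0000 → 0.0000 [wait]  ⇒ S*(5)=76.2132
t_4: node(4,0) S=40.3358 payoff=98.3742 vs cont=96.2399 → 98.3742 [stop]  node(4,1) S=61.6477 payoff=77.0623 vs cont=75.0498 → 77.0623 [stop]  node(4,2) S=94.2200 payoff=44.4900 vs cont=43.0213 → 44.4900 [stop]  node(4,3) S=144.0023 payoff=0.0000 vs cont=11.8863 → 11.8863 [wait]  node(4,4) S=220.0876 payoff=0.0000 vs cont=0.0000 → 0.0000 [wait]  ⇒ S*(4)=94.2200
t_3: node(3,0) S=49.8659 payoff=88.8441 vs cont=86.7642 → 88.8441 [stop]  node(3,1) S=76.2132 payoff=62.4968 vs cont=60.5676 → 62.4968 [stop]  node(3,2) S=116.4813 payoff=22.2287 vs cont=28.5360 → 28.5360 [wait]  node(3,3) S=178.0256 payoff=0.0000 vs cont=6.1438 → 6.1438 [wait]  ⇒ S*(3)=76.2132
t_2: node(2,0) S=61.6477 payoff=77.0623 vs cont=75.0498 → 77.0623 [stop]  node(2,1) S=94.2200 payoff=44.4900 vs cont=45.6033 → 45.6033 [wait]  node(2,2) S=144.0023 payoff=0.0000 vs cont=17.6132 → 17.6132 [wait]  ⇒ S*(2)=61.6477
t_1: node(1,0) S=76.2132 payoff=62.4968 vs cont=61.0864 → 62.4968 [stop]  node(1,1) S=116.4813 payoff=22.2287 vs cont=31.7805 → 31.7805 [wait]  ⇒ S*(1)=76.2132
t_0: node(0,0) S=94.2200 payoff=44.4900 vs cont=47.1155 → 47.1155 [wait]  ⇒ S*(0)=-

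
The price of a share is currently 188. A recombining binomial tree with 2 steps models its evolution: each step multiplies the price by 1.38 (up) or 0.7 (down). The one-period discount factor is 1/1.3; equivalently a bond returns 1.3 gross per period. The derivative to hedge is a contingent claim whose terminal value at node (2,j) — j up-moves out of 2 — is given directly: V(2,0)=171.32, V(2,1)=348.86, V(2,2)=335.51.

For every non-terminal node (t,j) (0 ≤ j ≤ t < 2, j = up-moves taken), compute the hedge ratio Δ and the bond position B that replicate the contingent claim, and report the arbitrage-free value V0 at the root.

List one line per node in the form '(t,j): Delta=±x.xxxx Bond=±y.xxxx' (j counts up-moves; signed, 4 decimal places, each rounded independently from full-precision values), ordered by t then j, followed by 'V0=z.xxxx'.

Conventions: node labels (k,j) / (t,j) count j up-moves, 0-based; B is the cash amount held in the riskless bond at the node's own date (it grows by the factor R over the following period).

(0,0): Delta=0.0548 Bond=188.5192
(1,0): Delta=1.9840 Bond=-8.8014
(1,1): Delta=-0.0757 Bond=278.9251
V0=198.8220

Under the risk-neutral measure, an up-move has probability p* = (R−d)/(u−d) = 0.8824 and values discount at R = 1.3.
Expiry values: V(2,0)=171.3200, V(2,1)=348.8600, V(2,2)=335.5100
(1,0): S=131.6000. Δ = (V_up−V_dn)/(S_up−S_dn) = (348.8600−171.3200)/(181.6080−92.1200) = 1.9840. V = [p*·348.8600 + (1−p*)·171.3200]/1.3 = 252.2869. B = V − Δ·S = -8.8014.
(1,1): S=259.4400. Δ = (V_up−V_dn)/(S_up−S_dn) = (335.5100−348.8600)/(358.0272−181.6080) = -0.0757. V = [p*·335.5100 + (1−p*)·348.8600]/1.3 = 259.2928. B = V − Δ·S = 278.9251.
(0,0): S=188.0000. Δ = (V_up−V_dn)/(S_up−S_dn) = (259.2928−252.2869)/(259.4400−131.6000) = 0.0548. V = [p*·259.2928 + (1−p*)·252.2869]/1.3 = 198.8220. B = V − Δ·S = 188.5192.
As a check, the time-0 holding Δ(0,0)·S0 + B(0,0) comes to 198.8220 — exactly V0.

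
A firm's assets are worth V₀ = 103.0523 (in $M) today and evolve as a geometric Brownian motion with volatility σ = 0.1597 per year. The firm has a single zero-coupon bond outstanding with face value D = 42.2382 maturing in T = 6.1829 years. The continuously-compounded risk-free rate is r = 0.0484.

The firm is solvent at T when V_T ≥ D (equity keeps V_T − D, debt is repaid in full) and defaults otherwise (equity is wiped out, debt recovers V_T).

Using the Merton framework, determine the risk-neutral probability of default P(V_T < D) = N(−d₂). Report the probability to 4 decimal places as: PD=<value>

PD=0.0025

Work the structural quantities from V₀ = 103.0523 against face 42.2382:
d₁ = [ln(V₀/D) + (r + σ²/2)T] / (σ√T)
   = [ln(103.0523/42.2382) + (0.0484 + 0.5·0.1597²)·6.1829] / (0.1597·√6.1829)
   = [0.891912 + 0.378097] / 0.397101 = 3.198200
d₂ = d₁ − σ√T = 3.198200 − 0.397101 = 2.801099
risk-neutral PD = N(−d₂) = N(-2.801099) = 0.002546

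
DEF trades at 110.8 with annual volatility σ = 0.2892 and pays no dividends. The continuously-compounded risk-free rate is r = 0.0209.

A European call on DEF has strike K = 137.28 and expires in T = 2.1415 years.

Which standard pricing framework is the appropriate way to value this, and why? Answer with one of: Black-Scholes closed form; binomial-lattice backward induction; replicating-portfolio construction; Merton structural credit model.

Key observation: a European-exercise option on DEF struck at 137.28 — a GBM underlying with constant parameters — admits an analytic price: the data contain no early exercise, no discrete tree, no debt structure.

framework: Black-Scholes closed form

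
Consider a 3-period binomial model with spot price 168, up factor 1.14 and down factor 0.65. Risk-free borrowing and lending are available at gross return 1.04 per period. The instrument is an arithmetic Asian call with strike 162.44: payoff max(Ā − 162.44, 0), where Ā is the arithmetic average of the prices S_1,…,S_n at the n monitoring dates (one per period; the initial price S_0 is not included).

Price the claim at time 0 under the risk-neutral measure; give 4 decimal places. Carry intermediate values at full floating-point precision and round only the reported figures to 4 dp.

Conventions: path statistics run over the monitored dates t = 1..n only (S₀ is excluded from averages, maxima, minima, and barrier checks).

price = 28.0830

Under the martingale measure an up-move has probability p* = 0.7959; value the claim as the probability-weighted average of per-path payoffs, discounted 3 periods at R = 1.04.
Enumerate all 2^3 = 8 price paths (U = up ×1.14, D = down ×0.65); each path with k up-moves has probability p*^k·(1−p*)^(3−k).
DDD: Ā=75.4390, payoff=0.0000, prob=0.008500
UDD: Ā=132.3084, payoff=0.0000, prob=0.033149
DUD: Ā=104.8684, payoff=0.0000, prob=0.033149
UUD: Ā=183.9230, payoff=21.4830, prob=0.129283
DDU: Ā=87.0324, payoff=0.0000, prob=0.033149
UDU: Ā=152.6414, payoff=0.0000, prob=0.129283
DUU: Ā=125.2014, payoff=0.0000, prob=0.129283
UUU: Ā=219.5841, payoff=57.1441, prob=0.504203
Price = Σ prob·payoff / R^3 = 31.589608 / 1.124864 = 28.0830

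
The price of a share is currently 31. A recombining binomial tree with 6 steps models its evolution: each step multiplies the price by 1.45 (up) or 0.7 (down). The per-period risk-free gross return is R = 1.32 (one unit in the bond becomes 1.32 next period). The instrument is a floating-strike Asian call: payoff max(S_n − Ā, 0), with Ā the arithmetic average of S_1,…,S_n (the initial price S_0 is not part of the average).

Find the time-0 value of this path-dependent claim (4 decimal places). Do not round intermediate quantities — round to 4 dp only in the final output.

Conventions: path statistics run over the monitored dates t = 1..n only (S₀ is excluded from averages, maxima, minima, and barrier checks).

price = 13.8434

Set p* = 0.8267 (from d < R < u); the path-dependent value is the discounted p*-expectation over all price paths.
Enumerate all 2^6 = 64 price paths (U = up ×1.45, D = down ×0.7); each path with k up-moves has probability p*^k·(1−p*)^(6−k).
DDDDDD: Ā=10.6372, payoff=0.0000, prob=0.000027
UDDDDD: Ā=22.0343, payoff=0.0000, prob=0.000129
DUDDDD: Ā=18.1593, payoff=0.0000, prob=0.000129
UUDDDD: Ā=37.6156, payoff=0.0000, prob=0.000617
DDUDDD: Ā=15.4468, payoff=0.0000, prob=0.000129
UDUDDD: Ā=31.9969, payoff=0.0000, prob=0.000617
DUUDDD: Ā=28.1219, payoff=0.0000, prob=0.000617
UUUDDD: Ā=58.2524, payoff=0.0000, prob=0.002942
DDDUDD: Ā=13.5480, payoff=0.0000, prob=0.000129
UDDUDD: Ā=28.0637, payoff=0.0000, prob=0.000617
DUDUDD: Ā=24.1887, payoff=0.0000, prob=0.000617
UUDUDD: Ā=50.1053, payoff=0.0000, prob=0.002942
DDUUDD: Ā=21.4762, payoff=0.0000, prob=0.000617
UDUUDD: Ā=44.4865, payoff=0.0000, prob=0.002942
DUUUDD: Ā=40.6115, payoff=0.0000, prob=0.002942
UUUUDD: Ā=84.1238, payoff=0.0000, prob=0.014031
DDDDUD: Ā=12.2189, payoff=0.0000, prob=0.000129
UDDDUD: Ā=25.3106, payoff=0.0000, prob=0.000617
DUDDUD: Ā=21.4356, payoff=0.0000, prob=0.000617
UUDDUD: Ā=44.4022, payoff=0.0000, prob=0.002942
DDUDUD: Ā=18.7231, payoff=0.0000, prob=0.000617
UDUDUD: Ā=38.7835, payoff=0.0000, prob=0.002942
DUUDUD: Ā=34.9085, payoff=0.0000, prob=0.002942
UUUDUD: Ā=72.3104, payoff=0.0000, prob=0.014031
DDDUUD: Ā=16.8243, payoff=0.0000, prob=0.000617
UDDUUD: Ā=34.8504, payoff=0.0000, prob=0.002942
DUDUUD: Ā=30.9754, payoff=1.4407, prob=0.002942
UUDUUD: Ā=64.1632, payoff=2.9843, prob=0.014031
DDUUUD: Ā=28.2629, payoff=4.1532, prob=0.002942
UDUUUD: Ā=58.5445, payoff=8.6030, prob=0.014031
DUUUUD: Ā=54.6695, payoff=12.4780, prob=0.014031
UUUUUD: Ā=113.2439, payoff=25.8473, prob=0.066917
DDDDDU: Ā=11.2885, payoff=0.0000, prob=0.000129
UDDDDU: Ā=23.3833, payoff=0.0000, prob=0.000617
DUDDDU: Ā=19.5083, payoff=0.0000, prob=0.000617
UUDDDU: Ā=40.4101, payoff=0.0000, prob=0.002942
DDUDDU: Ā=16.7958, payoff=0.0000, prob=0.000617
UDUDDU: Ā=34.7914, payoff=0.0000, prob=0.002942
DUUDDU: Ā=30.9164, payoff=1.4997, prob=0.002942
UUUDDU: Ā=64.0410, payoff=3.1065, prob=0.014031
DDDUDU: Ā=14.8971, payoff=0.7520, prob=0.000617
UDDUDU: Ā=30.8582, payoff=1.5578, prob=0.002942
DUDUDU: Ā=26.9832, payoff=5.4328, prob=0.002942
UUDUDU: Ā=55.8938, payoff=11.2537, prob=0.014031
DDUUDU: Ā=24.2707, payoff=8.1453, prob=0.002942
UDUUDU: Ā=50.2751, payoff=16.8724, prob=0.014031
DUUUDU: Ā=46.4001, payoff=20.7474, prob=0.014031
UUUUDU: Ā=96.1145, payoff=42.9768, prob=0.066917
DDDDUU: Ā=13.5680, payoff=2.0812, prob=0.000617
UDDDUU: Ā=28.1050, payoff=4.3110, prob=0.002942
DUDDUU: Ā=24.2300, payoff=8.1860, prob=0.002942
UUDDUU: Ā=50.1908, payoff=16.9567, prob=0.014031
DDUDUU: Ā=21.5175, payoff=10.8985, prob=0.002942
UDUDUU: Ā=44.5721, payoff=22.5754, prob=0.014031
DUUDUU: Ā=40.6971, payoff=26.4504, prob=0.014031
UUUDUU: Ā=84.3010, payoff=54.7902, prob=0.066917
DDDUUU: Ā=19.6188, payoff=12.7972, prob=0.002942
UDDUUU: Ā=40.6389, payoff=26.5086, prob=0.014031
DUDUUU: Ā=36.7639, payoff=30.3836, prob=0.014031
UUDUUU: Ā=76.1539, payoff=62.9374, prob=0.066917
DDUUUU: Ā=34.0514, payoff=33.0961, prob=0.014031
UDUUUU: Ā=70.5351, payoff=68.5561, prob=0.066917
DUUUUU: Ā=66.6601, payoff=72.4311, prob=0.066917
UUUUUU: Ā=138.0816, payoff=150.0359, prob=0.319141
Price = Σ prob·payoff / R^6 = 73.229427 / 5.289853 = 13.8434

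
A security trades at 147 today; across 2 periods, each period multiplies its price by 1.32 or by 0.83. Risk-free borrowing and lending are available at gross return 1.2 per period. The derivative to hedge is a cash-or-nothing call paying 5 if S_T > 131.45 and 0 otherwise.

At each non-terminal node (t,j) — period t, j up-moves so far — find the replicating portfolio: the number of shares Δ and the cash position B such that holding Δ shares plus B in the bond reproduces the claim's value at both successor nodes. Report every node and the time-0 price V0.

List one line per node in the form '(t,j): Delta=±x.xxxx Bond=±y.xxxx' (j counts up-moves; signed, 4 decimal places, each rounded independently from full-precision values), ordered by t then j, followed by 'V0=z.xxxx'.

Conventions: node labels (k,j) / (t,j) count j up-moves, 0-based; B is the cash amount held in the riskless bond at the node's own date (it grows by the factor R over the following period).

No-arbitrage ⇒ martingale measure with p* = (R−d)/(u−d) = 0.7551.
Expiry values: V(2,0)=0.0000, V(2,1)=5.0000, V(2,2)=5.0000
(1,0): S=122.0100. Δ = (V_up−V_dn)/(S_up−S_dn) = (5.0000−0.0000)/(161.0532−101.2683) = 0.0836. V = [p*·5.0000 + (1−p*)·0.0000]/1.2 = 3.1463. B = V − Δ·S = -7.0578.
(1,1): S=194.0400. Δ = (V_up−V_dn)/(S_up−S_dn) = (5.0000−5.0000)/(256.1328−161.0532) = 0.0000. V = [p*·5.0000 + (1−p*)·5.0000]/1.2 = 4.1667. B = V − Δ·S = 4.1667.
(0,0): S=147.0000. Δ = (V_up−V_dn)/(S_up−S_dn) = (4.1667−3.1463)/(194.0400−122.0100) = 0.0142. V = [p*·4.1667 + (1−p*)·3.1463]/1.2 = 3.2640. B = V − Δ·S = 1.1815.
As a check, the time-0 holding Δ(0,0)·S0 + B(0,0) comes to 3.2640 — exactly V0.

(0,0): Delta=0.0142 Bond=1.1815
(1,0): Delta=0.0836 Bond=-7.0578
(1,1): Delta=0.0000 Bond=4.1667
V0=3.2640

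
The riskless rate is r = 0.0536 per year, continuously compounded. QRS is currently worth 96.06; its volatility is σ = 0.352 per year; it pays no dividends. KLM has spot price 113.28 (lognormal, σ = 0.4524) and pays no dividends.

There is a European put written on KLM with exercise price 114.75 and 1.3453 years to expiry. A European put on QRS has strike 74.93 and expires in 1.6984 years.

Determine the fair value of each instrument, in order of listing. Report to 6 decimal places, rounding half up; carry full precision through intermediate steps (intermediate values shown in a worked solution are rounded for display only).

price(KLM put K=114.75) = 19.655185
price(QRS put K=74.93) = 4.888358

[KLM put K=114.75]
σ√T = 0.4524·√1.3453 = 0.524725
d₁ = (ln(S/K) + (r+σ²/2)T) / (σ√T) = (ln(113.28/114.75) + (0.0536+0.4524²/2)·1.3453) / 0.524725 = (-0.012893 + 0.209777) / 0.524725 = 0.375212
d₂ = d₁ − σ√T = 0.375212 − 0.524725 = -0.149514
e^{−rT} = 0.930430
N(−d₁) = 0.353751,  N(−d₂) = 0.559426
price = K·e^{−rT}·N(−d₂) − S·N(−d₁) = 59.728146 − 40.072960 = 19.655185
[QRS put K=74.93]
σ√T = 0.352·√1.6984 = 0.458736
d₁ = (ln(S/K) + (r+σ²/2)T) / (σ√T) = (ln(96.06/74.93) + (0.0536+0.352²/2)·1.6984) / 0.458736 = (0.248419 + 0.196254) / 0.458736 = 0.969343
d₂ = d₁ − σ√T = 0.969343 − 0.458736 = 0.510607
e^{−rT} = 0.912986
N(−d₁) = 0.166187,  N(−d₂) = 0.304813
price = K·e^{−rT}·N(−d₂) − S·N(−d₁) = 20.852295 − 15.963937 = 4.888358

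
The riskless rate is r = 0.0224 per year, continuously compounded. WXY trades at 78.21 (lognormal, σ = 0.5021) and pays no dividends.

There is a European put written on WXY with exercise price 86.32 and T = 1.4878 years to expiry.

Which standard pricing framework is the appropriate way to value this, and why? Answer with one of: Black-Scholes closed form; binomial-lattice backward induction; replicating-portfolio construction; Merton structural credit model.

framework: Black-Scholes closed form

Key observation: a European-exercise option on WXY struck at 86.32 — a GBM underlying with constant parameters — admits an analytic price: the data contain no early exercise, no discrete tree, no debt structure.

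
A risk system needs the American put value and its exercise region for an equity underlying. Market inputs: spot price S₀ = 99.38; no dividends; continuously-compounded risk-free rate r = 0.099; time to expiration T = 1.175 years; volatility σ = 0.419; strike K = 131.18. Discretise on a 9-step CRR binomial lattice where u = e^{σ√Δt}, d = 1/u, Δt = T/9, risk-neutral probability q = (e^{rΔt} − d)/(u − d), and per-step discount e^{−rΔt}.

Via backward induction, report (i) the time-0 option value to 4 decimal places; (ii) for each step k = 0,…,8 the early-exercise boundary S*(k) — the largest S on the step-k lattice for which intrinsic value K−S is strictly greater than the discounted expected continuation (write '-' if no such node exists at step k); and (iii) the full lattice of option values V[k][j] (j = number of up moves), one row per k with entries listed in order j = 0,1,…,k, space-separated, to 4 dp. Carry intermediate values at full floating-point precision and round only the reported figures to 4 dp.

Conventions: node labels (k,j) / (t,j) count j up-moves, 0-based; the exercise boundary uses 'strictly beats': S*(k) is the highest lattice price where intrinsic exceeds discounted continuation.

params: Δt=0.13056 u=1.16346 d=0.85951 q=0.50502 e^(-rΔt)=0.98716
t_9 payoffs: 105.7382 96.7411 84.5625 68.0772 45.7621 15.5557 0.0000 0.0000 0.0000 0.0000
t_8: node(8,0) S=29.6005 payoff=101.5795 vs cont=99.8949 → 101.5795 [stop]  node(8,1) S=40.0681 payoff=91.1119 vs cont=89.4273 → 91.1119 [stop]  node(8,2) S=54.2374 payoff=76.9426 vs cont=75.2580 → 76.9426 [stop]  node(8,3) S=73.4174 payoff=57.7626 vs cont=56.0780 → 57.7626 [stop]  node(8,4) S=99.3800 payoff=31.8000 vs cont=30.1154 → 31.8000 [stop]  node(8,5) S=134.5238 payoff=0.0000 vs cont=7.6008 → 7.6008 [wait]  node(8,6) S=182.0955 payoff=0.0000 vs cont=0.0000 → 0.0000 [wait]  node(8,7) S=246.4900 payoff=0.0000 vs cont=0.0000 → 0.0000 [wait]  node(8,8) S=333.6563 payoff=0.0000 vs cont=0.0000 → 0.0000 [wait]  ⇒ S*(8)=99.3800
t_7: node(7,0) S=34.4389 payoff=96.7411 vs cont=95.0566 → 96.7411 [stop]  node(7,1) S=46.6175 payoff=84.5625 vs cont=82.8779 → 84.5625 [stop]  node(7,2) S=63.1028 payoff=68.0772 vs cont=66.3926 → 68.0772 [stop]  node(7,3) S=85.4179 payoff=45.7621 vs cont=44.0775 → 45.7621 [stop]  node(7,4) S=115.6243 payoff=15.5557 vs cont=19.3274 → 19.3274 [wait]  node(7,5) S=156.5125 payoff=0.0000 vs cont=3.7139 → 3.7139 [wait]  node(7,6) S=211.8601 payoff=0.0000 vs cont=0.0000 → 0.0000 [wait]  node(7,7) S=286.7803 payoff=0.0000 vs cont=0.0000 → 0.0000 [wait]  ⇒ S*(7)=85.4179
t_6: node(6,0) S=40.0681 payoff=91.1119 vs cont=89.4273 → 91.1119 [stop]  node(6,1) S=54.2374 payoff=76.9426 vs cont=75.2580 → 76.9426 [stop]  node(6,2) S=73.4174 payoff=57.7626 vs cont=56.0780 → 57.7626 [stop]  node(6,3) S=99.3800 payoff=31.8000 vs cont=31.9958 → 31.9958 [wait]  node(6,4) S=134.5238 payoff=0.0000 vs cont=11.2953 → 11.2953 [wait]  node(6,5) S=182.0955 payoff=0.0000 vs cont=1.8147 → 1.8147 [wait]  node(6,6) S=246.4900 payoff=0.0000 vs cont=0.0000 → 0.0000 [wait]  ⇒ S*(6)=73.4174
t_5: node(5,0) S=46.6175 payoff=84.5625 vs cont=82.8779 → 84.5625 [stop]  node(5,1) S=63.1028 payoff=68.0772 vs cont=66.3926 → 68.0772 [stop]  node(5,2) S=85.4179 payoff=45.7621 vs cont=44.1751 → 45.7621 [stop]  node(5,3) S=115.6243 payoff=15.5557 vs cont=21.2649 → 21.2649 [wait]  node(5,4) S=156.5125 payoff=0.0000 vs cont=6.4238 → 6.4238 [wait]  node(5,5) S=211.8601 payoff=0.0000 vs cont=0.8867 → 0.8867 [wait]  ⇒ S*(5)=85.4179
t_4: node(4,0) S=54.2374 payoff=76.9426 vs cont=75.2580 → 76.9426 [stop]  node(4,1) S=73.4174 payoff=57.7626 vs cont=56.0780 → 57.7626 [stop]  node(4,2) S=99.3800 payoff=31.8000 vs cont=32.9617 → 32.9617 [wait]  node(4,3) S=134.5238 payoff=0.0000 vs cont=13.5930 → 13.5930 [wait]  node(4,4) S=182.0955 payoff=0.0000 vs cont=3.5809 → 3.5809 [wait]  ⇒ S*(4)=73.4174
t_3: node(3,0) S=63.1028 payoff=68.0772 vs cont=66.3926 → 68.0772 [stop]  node(3,1) S=85.4179 payoff=45.7621 vs cont=44.6566 → 45.7621 [stop]  node(3,2) S=115.6243 payoff=15.5557 vs cont=22.8824 → 22.8824 [wait]  node(3,3) S=156.5125 payoff=0.0000 vs cont=8.4270 → 8.4270 [wait]  ⇒ S*(3)=85.4179
t_2: node(2,0) S=73.4174 payoff=57.7626 vs cont=56.0780 → 57.7626 [stop]  node(2,1) S=99.3800 payoff=31.8000 vs cont=33.7680 → 33.7680 [wait]  node(2,2) S=134.5238 payoff=0.0000 vs cont=15.3820 → 15.3820 [wait]  ⇒ S*(2)=73.4174
t_1: node(1,0) S=85.4179 payoff=45.7621 vs cont=45.0586 → 45.7621 [stop]  node(1,1) S=115.6243 payoff=15.5557 vs cont=24.1682 → 24.1682 [wait]  ⇒ S*(1)=85.4179
t_0: node(0,0) S=99.3800 payoff=31.8000 vs cont=34.4091 → 34.4091 [wait]  ⇒ S*(0)=-

price = 34.4091
boundary = - 85.4179 73.4174 85.4179 73.4174 85.4179 73.4174 85.4179 99.3800
tree:
34.4091
45.7621 24.1682
57.7626 33.7680 15.3820
68.0772 45.7621 22.8824 8.4270
76.9426 57.7626 32.9617 13.5930 3.5809
84.5625 68.0772 45.7621 21.2649 6.4238 0.8867
91.1119 76.9426 57.7626 31.9958 11.2953 1.8147 0.0000
96.7411 84.5625 68.0772 45.7621 19.3274 3.7139 0.0000 0.0000
101.5795 91.1119 76.9426 57.7626 31.8000 7.6008 0.0000 0.0000 0.0000
105.7382 96.7411 84.5625 68.0772 45.7621 15.5557 0.0000 0.0000 0.0000 0.0000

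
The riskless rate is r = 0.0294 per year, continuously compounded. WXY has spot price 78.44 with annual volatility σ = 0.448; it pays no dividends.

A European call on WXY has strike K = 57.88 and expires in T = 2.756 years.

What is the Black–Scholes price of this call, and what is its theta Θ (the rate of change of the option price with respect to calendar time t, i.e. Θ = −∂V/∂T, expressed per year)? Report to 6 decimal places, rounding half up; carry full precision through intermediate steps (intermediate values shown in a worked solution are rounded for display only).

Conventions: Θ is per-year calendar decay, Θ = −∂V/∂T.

price = 34.001627
Θ = -3.718333

σ√T = 0.448·√2.756 = 0.743734
d₁ = (ln(S/K) + (r+σ²/2)T) / (σ√T) = (ln(78.44/57.88) + (0.0294+0.448²/2)·2.756) / 0.743734 = (0.303962 + 0.357597) / 0.743734 = 0.889510
d₂ = d₁ − σ√T = 0.889510 − 0.743734 = 0.145776
e^{−rT} = 0.922169
N(d₁) = 0.813135,  N(d₂) = 0.557951
Call price V = S·N(d₁) − K·e^{−rT}·N(d₂) = 63.782341 − 29.780714 = 34.001627
φ(d₁) = (1/√(2π))·e^{−d₁²/2} = 0.268595
Θ = −S·φ(d₁)·σ/(2√T) − r·K·e^{−rT}·N(d₂) = −2.842780 − 0.875553 = -3.718333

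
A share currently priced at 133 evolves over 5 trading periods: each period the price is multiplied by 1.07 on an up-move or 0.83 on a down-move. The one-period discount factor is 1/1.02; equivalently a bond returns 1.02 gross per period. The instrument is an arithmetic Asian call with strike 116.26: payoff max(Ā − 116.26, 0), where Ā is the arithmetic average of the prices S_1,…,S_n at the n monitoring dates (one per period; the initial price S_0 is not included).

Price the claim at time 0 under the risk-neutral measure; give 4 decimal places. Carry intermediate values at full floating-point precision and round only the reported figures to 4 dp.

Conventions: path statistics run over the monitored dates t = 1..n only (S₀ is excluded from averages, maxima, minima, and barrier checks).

With p* = (R−d)/(u−d) = 0.7917, sum probability × payoff across the paths and divide by R^5.
Enumerate all 2^5 = 32 price paths (U = up ×1.07, D = down ×0.83); each path with k up-moves has probability p*^k·(1−p*)^(5−k).
DDDDD: Ā=78.7140, payoff=0.0000, prob=0.000392
UDDDD: Ā=101.4747, payoff=0.0000, prob=0.001491
DUDDD: Ā=95.0907, payoff=0.0000, prob=0.001491
UUDDD: Ā=122.5868, payoff=6.3268, prob=0.005667
DDUDD: Ā=89.7920, payoff=0.0000, prob=0.001491
UDUDD: Ā=115.7560, payoff=0.0000, prob=0.005667
DUUDD: Ā=109.3720, payoff=0.0000, prob=0.005667
UUUDD: Ā=140.9976, payoff=24.7376, prob=0.021535
DDDUD: Ā=85.3941, payoff=0.0000, prob=0.001491
UDDUD: Ā=110.0863, payoff=0.0000, prob=0.005667
DUDUD: Ā=103.7023, payoff=0.0000, prob=0.005667
UUDUD: Ā=133.6885, payoff=17.4285, prob=0.021535
DDUUD: Ā=98.4036, payoff=0.0000, prob=0.005667
UDUUD: Ā=126.8577, payoff=10.5977, prob=0.021535
DUUUD: Ā=120.4737, payoff=4.2137, prob=0.021535
UUUUD: Ā=155.3094, payoff=39.0494, prob=0.081833
DDDDU: Ā=81.7438, payoff=0.0000, prob=0.001491
UDDDU: Ā=105.3805, payoff=0.0000, prob=0.005667
DUDDU: Ā=98.9965, payoff=0.0000, prob=0.005667
UUDDU: Ā=127.6220, payoff=11.3620, prob=0.021535
DDUDU: Ā=93.6978, payoff=0.0000, prob=0.005667
UDUDU: Ā=120.7912, payoff=4.5312, prob=0.021535
DUUDU: Ā=114.4072, payoff=0.0000, prob=0.021535
UUUDU: Ā=147.4887, payoff=31.2287, prob=0.081833
DDDUU: Ā=89.2999, payoff=0.0000, prob=0.005667
UDDUU: Ā=115.1215, payoff=0.0000, prob=0.021535
DUDUU: Ā=108.7375, payoff=0.0000, prob=0.021535
UUDUU: Ā=140.1797, payoff=23.9197, prob=0.081833
DDUUU: Ā=103.4388, payoff=0.0000, prob=0.021535
UDUUU: Ā=133.3488, payoff=17.0888, prob=0.081833
DUUUU: Ā=126.9648, payoff=10.7048, prob=0.081833
UUUUU: Ā=163.6775, payoff=47.4175, prob=0.310965
Price = Σ prob·payoff / R^5 = 26.333248 / 1.104081 = 23.8508

price = 23.8508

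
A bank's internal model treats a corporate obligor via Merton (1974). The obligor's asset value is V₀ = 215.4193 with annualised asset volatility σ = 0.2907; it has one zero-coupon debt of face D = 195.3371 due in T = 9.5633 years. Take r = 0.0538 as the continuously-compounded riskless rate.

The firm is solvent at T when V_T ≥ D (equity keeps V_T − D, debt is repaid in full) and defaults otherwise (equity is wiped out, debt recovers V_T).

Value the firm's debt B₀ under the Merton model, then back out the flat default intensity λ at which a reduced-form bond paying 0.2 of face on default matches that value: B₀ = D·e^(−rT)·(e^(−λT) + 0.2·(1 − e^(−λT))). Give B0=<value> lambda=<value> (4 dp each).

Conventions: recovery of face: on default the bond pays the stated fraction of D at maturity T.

Apply the equity-as-call identities (strike 195.3371, horizon 9.5633 years):
d₁ = [ln(V₀/D) + (r + σ²/2)T] / (σ√T)
   = [ln(215.4193/195.3371) + (0.0538 + 0.5·0.2907²)·9.5633] / (0.2907·√9.5633)
   = [0.097860 + 0.918586] / 0.898978 = 1.130668
d₂ = d₁ − σ√T = 1.130668 − 0.898978 = 0.231691
N(d₁) = 0.870903,  N(d₂) = 0.591611,  e^(−rT) = 0.597796
E₀ = V₀·N(d₁) − D·e^(−rT)·N(d₂)
   = 215.4193·0.870903 − 195.3371·0.597796·0.591611 = 118.525799
B₀ = V₀ − E₀ = 215.4193 − 118.525799 = 96.893501
e^(−λT) = (B₀·e^(rT)/D − 0.2)/(1 − 0.2) = (96.8935·1.672811/195.3371 − 0.2)/0.8 = 0.78721034
λ = −ln(0.78721034)/9.5633 = 0.025019

B0=96.8935 lambda=0.0250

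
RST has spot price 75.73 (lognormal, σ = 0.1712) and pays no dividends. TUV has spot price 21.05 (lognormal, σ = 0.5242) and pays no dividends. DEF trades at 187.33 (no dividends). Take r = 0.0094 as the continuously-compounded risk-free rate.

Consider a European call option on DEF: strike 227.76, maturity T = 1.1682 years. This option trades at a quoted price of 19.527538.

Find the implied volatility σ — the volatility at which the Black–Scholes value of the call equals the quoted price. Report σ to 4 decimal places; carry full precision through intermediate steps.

sigma = 0.4011

At σ = 0.4011 the Black–Scholes value reproduces the quote:
σ√T = 0.4011·√1.1682 = 0.433522
d₁ = (ln(S/K) + (r+σ²/2)T) / (σ√T) = (ln(187.33/227.76) + (0.0094+0.4011²/2)·1.1682) / 0.433522 = (-0.195421 + 0.104952) / 0.433522 = -0.208683
d₂ = d₁ − σ√T = -0.208683 − 0.433522 = -0.642206
e^{−rT} = 0.989079
N(d₁) = 0.417348,  N(d₂) = 0.260370
V = S·N(d₁) − K·e^{−rT}·N(d₂) = 78.181743 − 58.654205 = 19.527538 (equal to the quote); since ∂V/∂σ > 0 for all σ, the implied volatility is unique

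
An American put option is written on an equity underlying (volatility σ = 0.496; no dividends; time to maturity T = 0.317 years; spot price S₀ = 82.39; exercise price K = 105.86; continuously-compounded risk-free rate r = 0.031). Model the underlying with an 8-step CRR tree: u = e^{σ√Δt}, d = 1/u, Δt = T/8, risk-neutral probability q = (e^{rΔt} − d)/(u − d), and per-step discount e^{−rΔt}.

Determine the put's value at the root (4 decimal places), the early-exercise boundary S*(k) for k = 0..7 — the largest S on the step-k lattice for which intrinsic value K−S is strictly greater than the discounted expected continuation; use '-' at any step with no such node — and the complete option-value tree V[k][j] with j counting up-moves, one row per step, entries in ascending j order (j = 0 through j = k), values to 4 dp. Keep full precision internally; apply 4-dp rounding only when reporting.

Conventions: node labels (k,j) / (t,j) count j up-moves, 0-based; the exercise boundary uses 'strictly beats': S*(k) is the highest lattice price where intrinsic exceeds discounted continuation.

params: Δt=0.03963 u=1.10377 d=0.90598 q=0.48155 e^(-rΔt)=0.99877
t_8 payoffs: 68.4629 60.2986 50.3519 38.2337 23.4700 5.4831 0.0000 0.0000 0.0000
t_7: node(7,0) S=41.2779 payoff=64.5821 vs cont=64.4522 → 64.5821 [stop]  node(7,1) S=50.2894 payoff=55.5706 vs cont=55.4406 → 55.5706 [stop]  node(7,2) S=61.2683 payoff=44.5917 vs cont=44.4618 → 44.5917 [stop]  node(7,3) S=74.6440 payoff=31.2160 vs cont=31.0860 → 31.2160 [stop]  node(7,4) S=90.9398 payoff=14.9202 vs cont=14.7902 → 14.9202 [stop]  node(7,5) S=110.7932 payoff=0.0000 vs cont=2.8392 → 2.8392 [wait]  node(7,6) S=134.9809 payoff=0.0000 vs cont=0.0000 → 0.0000 [wait]  node(7,7) S=164.4492 payoff=0.0000 vs cont=0.0000 → 0.0000 [wait]  ⇒ S*(7)=90.9398
t_6: node(6,0) S=45.5614 payoff=60.2986 vs cont=60.1687 → 60.2986 [stop]  node(6,1) S=55.5081 payoff=50.3519 vs cont=50.2220 → 50.3519 [stop]  node(6,2) S=67.6263 payoff=38.2337 vs cont=38.1038 → 38.2337 [stop]  node(6,3) S=82.3900 payoff=23.4700 vs cont=23.3400 → 23.4700 [stop]  node(6,4) S=100.3769 payoff=5.4831 vs cont=9.0914 → 9.0914 [wait]  node(6,5) S=122.2905 payoff=0.0000 vs cont=1.4702 → 1.4702 [wait]  node(6,6) S=148.9883 payoff=0.0000 vs cont=0.0000 → 0.0000 [wait]  ⇒ S*(6)=82.3900
t_5: node(5,0) S=50.2894 payoff=55.5706 vs cont=55.4406 → 55.5706 [stop]  node(5,1) S=61.2683 payoff=44.5917 vs cont=44.4618 → 44.5917 [stop]  node(5,2) S=74.6440 payoff=31.2160 vs cont=31.0860 → 31.2160 [stop]  node(5,3) S=90.9398 payoff=14.9202 vs cont=16.5257 → 16.5257 [wait]  node(5,4) S=110.7932 payoff=0.0000 vs cont=5.4148 → 5.4148 [wait]  node(5,5) S=134.9809 payoff=0.0000 vs cont=0.7613 → 0.7613 [wait]  ⇒ S*(5)=74.6440
t_4: node(4,0) S=55.5081 payoff=50.3519 vs cont=50.2220 → 50.3519 [stop]  node(4,1) S=67.6263 payoff=38.2337 vs cont=38.1038 → 38.2337 [stop]  node(4,2) S=82.3900 payoff=23.4700 vs cont=24.1122 → 24.1122 [wait]  node(4,3) S=100.3769 payoff=5.4831 vs cont=11.1615 → 11.1615 [wait]  node(4,4) S=122.2905 payoff=0.0000 vs cont=3.1700 → 3.1700 [wait]  ⇒ S*(4)=67.6263
t_3: node(3,0) S=61.2683 payoff=44.5917 vs cont=44.4618 → 44.5917 [stop]  node(3,1) S=74.6440 payoff=31.2160 vs cont=31.3949 → 31.3949 [wait]  node(3,2) S=90.9398 payoff=14.9202 vs cont=17.8538 → 17.8538 [wait]  node(3,3) S=110.7932 payoff=0.0000 vs cont=7.3042 → 7.3042 [wait]  ⇒ S*(3)=61.2683
t_2: node(2,0) S=67.6263 payoff=38.2337 vs cont=38.1898 → 38.2337 [stop]  node(2,1) S=82.3900 payoff=23.4700 vs cont=24.8437 → 24.8437 [wait]  node(2,2) S=100.3769 payoff=5.4831 vs cont=12.7580 → 12.7580 [wait]  ⇒ S*(2)=67.6263
t_1: node(1,0) S=74.6440 payoff=31.2160 vs cont=31.7467 → 31.7467 [wait]  node(1,1) S=90.9398 payoff=14.9202 vs cont=19.0004 → 19.0004 [wait]  ⇒ S*(1)=-
t_0: node(0,0) S=82.3900 payoff=23.4700 vs cont=25.5773 → 25.5773 [wait]  ⇒ S*(0)=-

price = 25.5773
boundary = - - 67.6263 61.2683 67.6263 74.6440 82.3900 90.9398
tree:
25.5773
31.7467 19.0004
38.2337 24.8437 12.7580
44.5917 31.3949 17.8538 7.3042
50.3519 38.2337 24.1122 11.1615 3.1700
55.5706 44.5917 31.2160 16.5257 5.4148 0.7613
60.2986 50.3519 38.2337 23.4700 9.0914 1.4702 0.0000
64.5821 55.5706 44.5917 31.2160 14.9202 2.8392 0.0000 0.0000
68.4629 60.2986 50.3519 38.2337 23.4700 5.4831 0.0000 0.0000 0.0000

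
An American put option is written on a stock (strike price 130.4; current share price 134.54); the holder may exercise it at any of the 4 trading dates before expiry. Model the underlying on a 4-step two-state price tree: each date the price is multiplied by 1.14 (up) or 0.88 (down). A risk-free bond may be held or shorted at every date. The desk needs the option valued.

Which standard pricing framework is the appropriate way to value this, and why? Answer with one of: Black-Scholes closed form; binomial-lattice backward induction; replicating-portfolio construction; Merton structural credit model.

framework: binomial-lattice backward induction

Key observation: the put (strike 130.4 on spot 134.54) is American-style on a 4-step discrete price model, so the early-exercise decision at every node requires stepwise backward valuation — a closed form cannot price the exercise right.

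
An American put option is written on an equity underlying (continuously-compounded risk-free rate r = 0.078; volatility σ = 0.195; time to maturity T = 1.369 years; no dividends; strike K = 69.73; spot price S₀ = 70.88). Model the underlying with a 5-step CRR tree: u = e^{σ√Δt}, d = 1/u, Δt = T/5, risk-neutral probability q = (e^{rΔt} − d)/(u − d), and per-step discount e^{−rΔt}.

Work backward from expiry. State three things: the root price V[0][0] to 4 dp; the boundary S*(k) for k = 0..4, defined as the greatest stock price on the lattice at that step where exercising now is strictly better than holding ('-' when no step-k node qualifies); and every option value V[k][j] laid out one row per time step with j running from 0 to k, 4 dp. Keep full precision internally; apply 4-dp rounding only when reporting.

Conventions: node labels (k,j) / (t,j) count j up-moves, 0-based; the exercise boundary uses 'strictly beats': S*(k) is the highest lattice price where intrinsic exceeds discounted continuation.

params: Δt=0.27380 u=1.10742 d=0.90300 q=0.58011 e^(-rΔt)=0.97887
t_5 payoffs: 27.1744 17.5405 5.7255 0.0000 0.0000 0.0000
t_4: node(4,0) S=47.1270 payoff=22.6030 vs cont=21.1296 → 22.6030 [stop]  node(4,1) S=57.7959 payoff=11.9341 vs cont=10.4607 → 11.9341 [stop]  node(4,2) S=70.8800 payoff=0.0000 vs cont=2.3533 → 2.3533 [wait]  node(4,3) S=86.9262 payoff=0.0000 vs cont=0.0000 → 0.0000 [wait]  node(4,4) S=106.6050 payoff=0.0000 vs cont=0.0000 → 0.0000 [wait]  ⇒ S*(4)=57.7959
t_3: node(3,0) S=52.1895 payoff=17.5405 vs cont=16.0671 → 17.5405 [stop]  node(3,1) S=64.0045 payoff=5.7255 vs cont=6.2415 → 6.2415 [wait]  node(3,2) S=78.4941 payoff=0.0000 vs cont=0.9673 → 0.9673 [wait]  node(3,3) S=96.2640 payoff=0.0000 vs cont=0.0000 → 0.0000 [wait]  ⇒ S*(3)=52.1895
t_2: node(2,0) S=57.7959 payoff=11.9341 vs cont=10.7537 → 11.9341 [stop]  node(2,1) S=70.8800 payoff=0.0000 vs cont=3.1146 → 3.1146 [wait]  node(2,2) S=86.9262 payoff=0.0000 vs cont=0.3976 → 0.3976 [wait]  ⇒ S*(2)=57.7959
t_1: node(1,0) S=64.0045 payoff=5.7255 vs cont=6.6738 → 6.6738 [wait]  node(1,1) S=78.4941 payoff=0.0000 vs cont=1.5059 → 1.5059 [wait]  ⇒ S*(1)=-
t_0: node(0,0) S=70.8800 payoff=0.0000 vs cont=3.5982 → 3.5982 [wait]  ⇒ S*(0)=-

price = 3.5982
boundary = - - 57.7959 52.1895 57.7959
tree:
3.5982
6.6738 1.5059
11.9341 3.1146 0.3976
17.5405 6.2415 0.9673 0.0000
22.6030 11.9341 2.3533 0.0000 0.0000
27.1744 17.5405 5.7255 0.0000 0.0000 0.0000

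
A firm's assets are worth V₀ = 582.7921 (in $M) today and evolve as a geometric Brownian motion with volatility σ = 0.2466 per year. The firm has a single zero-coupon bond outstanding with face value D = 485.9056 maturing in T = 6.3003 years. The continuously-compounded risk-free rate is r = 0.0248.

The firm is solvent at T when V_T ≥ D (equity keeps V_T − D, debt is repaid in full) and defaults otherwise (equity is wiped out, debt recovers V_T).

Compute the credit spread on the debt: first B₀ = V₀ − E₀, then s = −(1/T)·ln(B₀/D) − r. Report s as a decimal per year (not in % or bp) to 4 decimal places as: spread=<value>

Work the structural quantities from V₀ = 582.7921 against face 485.9056:
d₁ = [ln(V₀/D) + (r + σ²/2)T] / (σ√T)
   = [ln(582.7921/485.9056) + (0.0248 + 0.5·0.2466²)·6.3003] / (0.2466·√6.3003)
   = [0.181816 + 0.347813] / 0.618976 = 0.855654
d₂ = d₁ − σ√T = 0.855654 − 0.618976 = 0.236678
N(d₁) = 0.803905,  N(d₂) = 0.593547,  e^(−rT) = 0.855348
E₀ = V₀·N(d₁) − D·e^(−rT)·N(d₂)
   = 582.7921·0.803905 − 485.9056·0.855348·0.593547 = 221.820911
B₀ = V₀ − E₀ = 582.7921 − 221.820911 = 360.971189
spread = −(1/T)·ln(B₀/D) − r = −(1/6.3003)·ln(360.971189/485.9056) − 0.0248 = 0.02237493

spread=0.0224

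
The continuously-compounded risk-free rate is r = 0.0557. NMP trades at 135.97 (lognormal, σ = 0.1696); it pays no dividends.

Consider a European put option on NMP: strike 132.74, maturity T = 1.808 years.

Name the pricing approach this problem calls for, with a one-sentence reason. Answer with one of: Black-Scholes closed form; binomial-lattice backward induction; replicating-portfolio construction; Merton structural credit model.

Key observation: the strike-132.74 put on NMP is European-exercise on a continuously-modelled lognormal underlying, so its value is a single closed-form evaluation.

framework: Black-Scholes closed form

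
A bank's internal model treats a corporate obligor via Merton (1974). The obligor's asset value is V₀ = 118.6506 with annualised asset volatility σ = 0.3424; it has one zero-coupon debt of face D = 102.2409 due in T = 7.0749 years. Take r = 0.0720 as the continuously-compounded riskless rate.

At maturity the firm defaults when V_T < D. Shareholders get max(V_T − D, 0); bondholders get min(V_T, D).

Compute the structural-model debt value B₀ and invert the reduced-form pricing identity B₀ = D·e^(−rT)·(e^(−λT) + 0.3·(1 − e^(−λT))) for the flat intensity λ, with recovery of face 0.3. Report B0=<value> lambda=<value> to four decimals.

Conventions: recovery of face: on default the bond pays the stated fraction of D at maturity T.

Work the structural quantities from V₀ = 118.6506 against face 102.2409:
d₁ = [ln(V₀/D) + (r + σ²/2)T] / (σ√T)
   = [ln(118.6506/102.2409) + (0.0720 + 0.5·0.3424²)·7.0749] / (0.3424·√7.0749)
   = [0.148851 + 0.924116] / 0.910739 = 1.178128
d₂ = d₁ − σ√T = 1.178128 − 0.910739 = 0.267389
N(d₁) = 0.880627,  N(d₂) = 0.605415,  e^(−rT) = 0.600860
E₀ = V₀·N(d₁) − D·e^(−rT)·N(d₂)
   = 118.6506·0.880627 − 102.2409·0.600860·0.605415 = 67.294779
B₀ = V₀ − E₀ = 118.6506 − 67.294779 = 51.355821
e^(−λT) = (B₀·e^(rT)/D − 0.3)/(1 − 0.3) = (51.3558·1.664280/102.2409 − 0.3)/0.7 = 0.76567315
λ = −ln(0.76567315)/7.0749 = 0.037739

B0=51.3558 lambda=0.0377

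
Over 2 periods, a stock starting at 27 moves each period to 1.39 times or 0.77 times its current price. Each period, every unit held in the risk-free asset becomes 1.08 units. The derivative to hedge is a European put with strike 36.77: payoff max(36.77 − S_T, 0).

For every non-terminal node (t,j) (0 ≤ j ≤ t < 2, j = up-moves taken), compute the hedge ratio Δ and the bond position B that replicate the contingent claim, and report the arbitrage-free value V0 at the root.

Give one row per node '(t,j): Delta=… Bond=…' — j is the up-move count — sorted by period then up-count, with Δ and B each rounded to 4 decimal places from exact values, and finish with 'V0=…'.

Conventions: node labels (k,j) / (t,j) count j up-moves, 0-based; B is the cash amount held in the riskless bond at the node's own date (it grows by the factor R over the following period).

(0,0): Delta=-0.5742 Bond=23.3275
(1,0): Delta=-1.0000 Bond=34.0463
(1,1): Delta=-0.3383 Bond=16.3410
V0=7.8244

Under the risk-neutral measure, an up-move has probability p* = (R−d)/(u−d) = 0.5000 and values discount at R = 1.08.
At maturity the claim pays: V(2,0)=20.7617, V(2,1)=7.8719, V(2,2)=0.0000
(1,0): S=20.7900. Δ = (V_up−V_dn)/(S_up−S_dn) = (7.8719−20.7617)/(28.8981−16.0083) = -1.0000. V = [p*·7.8719 + (1−p*)·20.7617]/1.08 = 13.2563. B = V − Δ·S = 34.0463.
(1,1): S=37.5300. Δ = (V_up−V_dn)/(S_up−S_dn) = (0.0000−7.8719)/(52.1667−28.8981) = -0.3383. V = [p*·0.0000 + (1−p*)·7.8719]/1.08 = 3.6444. B = V − Δ·S = 16.3410.
(0,0): S=27.0000. Δ = (V_up−V_dn)/(S_up−S_dn) = (3.6444−13.2563)/(37.5300−20.7900) = -0.5742. V = [p*·3.6444 + (1−p*)·13.2563]/1.08 = 7.8244. B = V − Δ·S = 23.3275.
Sanity check at the root: Δ(0,0)·S0 + B(0,0) reproduces V0 = 7.8244.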